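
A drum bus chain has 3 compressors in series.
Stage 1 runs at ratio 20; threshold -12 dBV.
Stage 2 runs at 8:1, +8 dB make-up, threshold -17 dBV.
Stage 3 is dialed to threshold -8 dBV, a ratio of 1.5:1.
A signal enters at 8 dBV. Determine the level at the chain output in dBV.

Stage 1: 20 dB above -12 dBV, reduced 20:1 to 1 dB above → -11 dBV.
Stage 2: 6 dB above -17 dBV, reduced 8:1 to 0.75 dB above → -16.25 dBV; +8 dB make-up → -8.25 dBV.
Stage 3: below threshold (-8.25 ≤ -8); passes unchanged; output -8.25 dBV.

-8.25 dBV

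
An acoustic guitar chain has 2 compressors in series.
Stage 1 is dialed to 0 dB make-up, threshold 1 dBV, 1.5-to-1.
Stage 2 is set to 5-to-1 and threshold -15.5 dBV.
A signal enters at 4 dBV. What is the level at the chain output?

Stage 1: 4 dBV is 3 dB over 1 dBV; at 1.5:1 that becomes 2 dB over, giving 3 dBV.
Stage 2: 18.5 dB above -15.5 dBV, reduced 5:1 to 3.7 dB above → -11.8 dBV.

-11.8 dBV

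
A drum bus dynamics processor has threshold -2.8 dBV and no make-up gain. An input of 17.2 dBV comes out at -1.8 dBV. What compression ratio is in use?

Input overshoot = 17.2 − (-2.8) = 20 dB; output overshoot = -1.8 − (-2.8) = 1 dB.
Ratio = 20 / 1 = 20.

20:1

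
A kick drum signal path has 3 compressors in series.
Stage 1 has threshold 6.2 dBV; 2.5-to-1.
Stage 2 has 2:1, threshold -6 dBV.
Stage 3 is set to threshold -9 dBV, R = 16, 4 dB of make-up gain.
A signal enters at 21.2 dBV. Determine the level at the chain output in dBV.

-4.24375 dBV

Stage 1: 15 dB above 6.2 dBV, reduced 2.5:1 to 6 dB above → 12.2 dBV.
Stage 2: overshoot 18.2 dB → 18.2/2 = 9.1 dB → 3.1 dBV.
Stage 3: 3.1 dBV is 12.1 dB over -9 dBV; at 16:1 that becomes 0.75625 dB over, giving -8.24375 dBV; +4 dB make-up → -4.24375 dBV.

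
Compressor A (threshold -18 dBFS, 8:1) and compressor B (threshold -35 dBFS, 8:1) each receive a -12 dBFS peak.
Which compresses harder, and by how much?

A: overshoot 6 dB → output overshoot 0.75 dB → GR 5.25 dB.
B: overshoot 23 dB → output overshoot 2.875 dB → GR 20.125 dB.
B applies 14.875 dB more gain reduction.

B, by 14.875 dB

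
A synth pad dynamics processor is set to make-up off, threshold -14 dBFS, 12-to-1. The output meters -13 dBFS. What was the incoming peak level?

-2 dBFS

Post-compression overshoot = -13 − (-14) = 1 dB.
Input overshoot = R × output overshoot = 12 dB → input = -14 + 12 = -2 dBFS.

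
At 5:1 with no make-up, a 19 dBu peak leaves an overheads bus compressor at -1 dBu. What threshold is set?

Input is 25 dB above T (since output overshoot × R = input overshoot: (-1 − T)·5 = 19 − T gives T = -6 dBu).
Check: -6 + (19 − (-6))/5 = -6 + 5 = -1 dBu. ✓

-6 dBu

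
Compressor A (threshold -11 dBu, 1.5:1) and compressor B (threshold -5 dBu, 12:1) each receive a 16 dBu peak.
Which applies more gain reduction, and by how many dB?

A: 27 dB over, compressed to 18 dB over, so 9 dB of GR.
B: 21 dB over, compressed to 1.75 dB over, so 19.25 dB of GR.
B reduces 10.25 dB more.

B, by 10.25 dB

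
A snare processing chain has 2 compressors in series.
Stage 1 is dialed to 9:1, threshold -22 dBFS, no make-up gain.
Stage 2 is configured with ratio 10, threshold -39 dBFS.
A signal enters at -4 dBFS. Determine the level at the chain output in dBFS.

Stage 1: 18 dB above -22 dBFS, reduced 9:1 to 2 dB above → -20 dBFS.
Stage 2: overshoot 19 dB → 19/10 = 1.9 dB → -37.1 dBFS.

-37.1 dBFS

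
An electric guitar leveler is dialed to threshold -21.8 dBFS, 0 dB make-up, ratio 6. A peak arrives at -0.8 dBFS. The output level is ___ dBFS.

-18.3 dBFS

-0.8 dBFS sits 21 dB over threshold.
At 6:1 the overshoot is divided by 6, leaving 3.5 dB above threshold.
So the level is -21.8 + 3.5 = -18.3 dBFS.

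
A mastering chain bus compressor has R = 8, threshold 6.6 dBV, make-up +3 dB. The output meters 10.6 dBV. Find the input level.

Stripping the +3 dB make-up gives 7.6 dBV at the gain stage.
That's 1 dB above the 6.6 dBV threshold.
Input overshoot = R × output overshoot = 8 dB → input = 6.6 + 8 = 14.6 dBV.

14.6 dBV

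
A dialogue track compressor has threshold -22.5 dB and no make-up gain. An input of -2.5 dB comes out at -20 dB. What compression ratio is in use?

8:1

Input overshoot = -2.5 − (-22.5) = 20 dB; output overshoot = -20 − (-22.5) = 2.5 dB.
Ratio = 20 / 2.5 = 8.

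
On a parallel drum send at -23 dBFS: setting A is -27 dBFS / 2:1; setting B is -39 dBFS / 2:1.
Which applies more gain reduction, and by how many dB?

A: overshoot 4 dB → output overshoot 2 dB → GR 2 dB.
B: overshoot 16 dB → output overshoot 8 dB → GR 8 dB.
B applies 6 dB more gain reduction.

B, by 6 dB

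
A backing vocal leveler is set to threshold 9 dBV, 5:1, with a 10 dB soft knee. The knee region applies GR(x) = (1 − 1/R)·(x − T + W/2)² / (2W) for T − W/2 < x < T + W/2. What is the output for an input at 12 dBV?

x − T + W/2 = 12 − 9 + 5 = 8.
GR = (1 − 1/5) × 8² / 20 = 0.8 × 64 / 20 = 2.56 dB.
Output = 12 − 2.56 = 9.44 dBV.

9.44 dBV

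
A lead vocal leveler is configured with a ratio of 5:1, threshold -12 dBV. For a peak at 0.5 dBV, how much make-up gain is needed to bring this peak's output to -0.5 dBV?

9 dB

Overshoot 12.5 dB → 12.5/5 = 2.5 dB after compression, so the compressed level is -12 + 2.5 = -9.5 dBV.
Make-up = target − compressed = -0.5 − (-9.5) = 9 dB.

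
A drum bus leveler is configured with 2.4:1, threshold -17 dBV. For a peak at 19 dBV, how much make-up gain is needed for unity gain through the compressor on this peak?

21 dB

The peak compresses to -17 + 36/2.4 = -2 dBV.
To reach 19 dBV requires 19 − (-2) = 21 dB of make-up.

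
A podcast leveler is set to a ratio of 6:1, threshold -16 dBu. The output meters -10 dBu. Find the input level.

Post-compression overshoot = -10 − (-16) = 6 dB.
Before 6:1 compression the overshoot was 6 × 6 = 36 dB, so input = -16 + 36 = 20 dBu.

20 dBu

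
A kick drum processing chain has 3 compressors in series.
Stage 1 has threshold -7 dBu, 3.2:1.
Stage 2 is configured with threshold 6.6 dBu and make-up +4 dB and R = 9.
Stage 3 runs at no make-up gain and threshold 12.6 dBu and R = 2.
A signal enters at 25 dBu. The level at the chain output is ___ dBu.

7 dBu

Stage 1: overshoot 32 dB → 32/3.2 = 10 dB → 3 dBu.
Stage 2: below threshold (3 ≤ 6.6); passes unchanged; make-up brings it to 7 dBu.
Stage 3: below threshold (7 ≤ 12.6); passes unchanged; output 7 dBu.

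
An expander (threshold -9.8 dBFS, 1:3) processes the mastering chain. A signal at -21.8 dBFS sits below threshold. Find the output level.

The input is 12 dB below the -9.8 dBFS threshold.
A 1:3 expander multiplies undershoot by 3: 12 × 3 = 36 dB below threshold.
Output = -9.8 − 36 = -45.8 dBFS.

-45.8 dBFS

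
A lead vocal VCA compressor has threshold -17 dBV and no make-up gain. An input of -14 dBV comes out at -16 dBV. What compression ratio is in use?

3:1

Input overshoot = -14 − (-17) = 3 dB; output overshoot = -16 − (-17) = 1 dB.
Ratio = 3 / 1 = 3.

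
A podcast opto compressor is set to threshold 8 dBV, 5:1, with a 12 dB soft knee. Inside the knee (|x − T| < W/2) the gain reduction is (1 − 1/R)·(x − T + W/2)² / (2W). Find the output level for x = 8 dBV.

x − T + W/2 = 8 − 8 + 6 = 6.
GR = (1 − 1/5) × 6² / 24 = 0.8 × 36 / 24 = 1.2 dB.
Output = 8 − 1.2 = 6.8 dBV.

6.8 dBV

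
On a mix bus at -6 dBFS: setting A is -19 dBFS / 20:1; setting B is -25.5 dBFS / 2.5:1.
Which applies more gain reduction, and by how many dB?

A, by 0.65 dB

A: 13 dB over, compressed to 0.65 dB over, so 12.35 dB of GR.
B: 19.5 dB over, compressed to 7.8 dB over, so 11.7 dB of GR.
Difference: 0.65 dB in favour of A.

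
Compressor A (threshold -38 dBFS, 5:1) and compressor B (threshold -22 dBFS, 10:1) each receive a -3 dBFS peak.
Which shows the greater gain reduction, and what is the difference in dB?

A: overshoot 35 dB → output overshoot 7 dB → GR 28 dB.
B: overshoot 19 dB → output overshoot 1.9 dB → GR 17.1 dB.
A reduces 10.9 dB more.

A, by 10.9 dB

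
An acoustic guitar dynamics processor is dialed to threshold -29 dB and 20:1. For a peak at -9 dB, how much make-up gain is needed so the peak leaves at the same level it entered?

19 dB

Overshoot 20 dB → 20/20 = 1 dB after compression, so the compressed level is -29 + 1 = -28 dB.
Make-up = target − compressed = -9 − (-28) = 19 dB.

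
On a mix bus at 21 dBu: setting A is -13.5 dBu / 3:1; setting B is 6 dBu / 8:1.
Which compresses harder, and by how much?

A, by 9.875 dB

A: overshoot 34.5 dB → output overshoot 11.5 dB → GR 23 dB.
B: overshoot 15 dB → output overshoot 1.875 dB → GR 13.125 dB.
A reduces 9.875 dB more.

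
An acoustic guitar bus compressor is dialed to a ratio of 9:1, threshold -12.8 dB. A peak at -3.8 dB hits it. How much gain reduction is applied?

8 dB

Overshoot = -3.8 − (-12.8) = 9 dB.
After 9:1 compression the overshoot becomes 9/9 = 1 dB.
GR = overshoot in − overshoot out = 9 − 1 = 8 dB.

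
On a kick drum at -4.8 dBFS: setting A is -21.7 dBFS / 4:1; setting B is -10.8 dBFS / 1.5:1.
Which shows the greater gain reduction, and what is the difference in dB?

A, by 10.675 dB

A: 16.9 dB over, compressed to 4.225 dB over, so 12.675 dB of GR.
B: 6 dB over, compressed to 4 dB over, so 2 dB of GR.
A applies 10.675 dB more gain reduction.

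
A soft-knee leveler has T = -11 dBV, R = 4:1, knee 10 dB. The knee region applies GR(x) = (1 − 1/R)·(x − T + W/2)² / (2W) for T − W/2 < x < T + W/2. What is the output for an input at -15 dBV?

x − T + W/2 = -15 − (-11) + 5 = 1.
GR = (1 − 1/4) × 1² / 20 = 0.75 × 1 / 20 = 0.0375 dB.
Output = -15 − 0.0375 = -15.0375 dBV.

-15.0375 dBV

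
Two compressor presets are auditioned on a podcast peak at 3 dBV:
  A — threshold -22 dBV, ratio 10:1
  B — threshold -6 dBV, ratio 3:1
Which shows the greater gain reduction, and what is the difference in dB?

A: GR = 25 − 25/10 = 22.5 dB.
B: GR = 9 − 9/3 = 6 dB.
Difference: 16.5 dB in favour of A.

A, by 16.5 dB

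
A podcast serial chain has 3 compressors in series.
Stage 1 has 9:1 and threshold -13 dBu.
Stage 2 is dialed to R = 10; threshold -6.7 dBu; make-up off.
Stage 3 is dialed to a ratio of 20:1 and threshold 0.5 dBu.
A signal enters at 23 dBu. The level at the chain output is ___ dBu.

Stage 1: overshoot 36 dB → 36/9 = 4 dB → -9 dBu.
Stage 2: -9 dBu is at or below the -6.7 dBu threshold — no compression; output -9 dBu.
Stage 3: -9 dBu is at or below the 0.5 dBu threshold — no compression; output -9 dBu.

-9 dBu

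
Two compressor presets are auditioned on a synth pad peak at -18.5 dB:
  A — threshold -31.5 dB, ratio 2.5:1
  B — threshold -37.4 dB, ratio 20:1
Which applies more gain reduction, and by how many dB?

A: GR = 13 − 13/2.5 = 7.8 dB.
B: GR = 18.9 − 18.9/20 = 17.955 dB.
B reduces 10.155 dB more.

B, by 10.155 dB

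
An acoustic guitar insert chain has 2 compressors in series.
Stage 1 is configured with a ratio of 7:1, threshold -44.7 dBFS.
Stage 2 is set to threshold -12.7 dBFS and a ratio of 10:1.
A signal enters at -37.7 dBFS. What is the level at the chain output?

Stage 1: overshoot 7 dB → 7/7 = 1 dB → -43.7 dBFS.
Stage 2: -43.7 dBFS is at or below the -12.7 dBFS threshold — no compression; output -43.7 dBFS.

-43.7 dBFS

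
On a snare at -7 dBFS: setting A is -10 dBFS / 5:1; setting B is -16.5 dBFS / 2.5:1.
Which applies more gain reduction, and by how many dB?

A: overshoot 3 dB → output overshoot 0.6 dB → GR 2.4 dB.
B: overshoot 9.5 dB → output overshoot 3.8 dB → GR 5.7 dB.
Difference: 3.3 dB in favour of B.

B, by 3.3 dB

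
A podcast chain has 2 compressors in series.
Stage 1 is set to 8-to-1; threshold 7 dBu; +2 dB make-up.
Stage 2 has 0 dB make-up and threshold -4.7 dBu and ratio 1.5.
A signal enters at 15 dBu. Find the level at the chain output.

5.1 dBu

Stage 1: 15 dBu is 8 dB over 7 dBu; at 8:1 that becomes 1 dB over, giving 8 dBu; +2 dB make-up → 10 dBu.
Stage 2: 10 dBu is 14.7 dB over -4.7 dBu; at 1.5:1 that becomes 9.8 dB over, giving 5.1 dBu.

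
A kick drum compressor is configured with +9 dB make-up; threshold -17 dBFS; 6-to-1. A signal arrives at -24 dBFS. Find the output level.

-15 dBFS

-24 dBFS is 7 dB below the -17 dBFS threshold, so no gain reduction is applied.
Make-up gain adds 9 dB: -24 + 9 = -15 dBFS.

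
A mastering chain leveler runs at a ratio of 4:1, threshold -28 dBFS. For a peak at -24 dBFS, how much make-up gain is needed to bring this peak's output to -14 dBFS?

13 dB

Without make-up, output = threshold + overshoot/4 = -28 + 1 = -27 dBFS.
Gap to target: 13 dB.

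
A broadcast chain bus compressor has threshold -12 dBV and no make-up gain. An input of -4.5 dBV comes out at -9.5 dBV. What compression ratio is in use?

Input overshoot = -4.5 − (-12) = 7.5 dB; output overshoot = -9.5 − (-12) = 2.5 dB.
Ratio = 7.5 / 2.5 = 3.

3:1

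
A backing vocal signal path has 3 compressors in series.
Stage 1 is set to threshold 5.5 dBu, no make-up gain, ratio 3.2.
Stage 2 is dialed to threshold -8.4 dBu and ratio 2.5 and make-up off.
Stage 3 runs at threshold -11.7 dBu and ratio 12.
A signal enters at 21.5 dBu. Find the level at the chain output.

-10.795 dBu

Stage 1: 21.5 dBu is 16 dB over 5.5 dBu; at 3.2:1 that becomes 5 dB over, giving 10.5 dBu.
Stage 2: overshoot 18.9 dB → 18.9/2.5 = 7.56 dB → -0.84 dBu.
Stage 3: -0.84 dBu is 10.86 dB over -11.7 dBu; at 12:1 that becomes 0.905 dB over, giving -10.795 dBu.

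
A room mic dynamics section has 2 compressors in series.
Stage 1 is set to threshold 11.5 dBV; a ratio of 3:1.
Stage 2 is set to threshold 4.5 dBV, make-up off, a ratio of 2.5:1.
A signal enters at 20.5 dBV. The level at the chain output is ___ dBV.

8.5 dBV

Stage 1: 9 dB above 11.5 dBV, reduced 3:1 to 3 dB above → 14.5 dBV.
Stage 2: overshoot 10 dB → 10/2.5 = 4 dB → 8.5 dBV.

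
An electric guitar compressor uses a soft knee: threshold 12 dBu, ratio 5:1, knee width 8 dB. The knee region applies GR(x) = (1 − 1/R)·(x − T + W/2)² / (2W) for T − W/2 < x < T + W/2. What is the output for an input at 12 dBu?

x − T + W/2 = 12 − 12 + 4 = 4.
GR = (1 − 1/5) × 4² / 16 = 0.8 × 16 / 16 = 0.8 dB.
Output = 12 − 0.8 = 11.2 dBu.

11.2 dBu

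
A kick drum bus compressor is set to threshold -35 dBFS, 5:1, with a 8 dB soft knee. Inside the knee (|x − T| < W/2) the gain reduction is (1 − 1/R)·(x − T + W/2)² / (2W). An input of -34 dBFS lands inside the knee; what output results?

-35.25 dBFS

x − T + W/2 = -34 − (-35) + 4 = 5.
GR = (1 − 1/5) × 5² / 16 = 0.8 × 25 / 16 = 1.25 dB.
Output = -34 − 1.25 = -35.25 dBFS.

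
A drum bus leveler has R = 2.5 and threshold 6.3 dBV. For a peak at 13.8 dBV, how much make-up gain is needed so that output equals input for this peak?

The peak compresses to 6.3 + 7.5/2.5 = 9.3 dBV.
To reach 13.8 dBV requires 13.8 − 9.3 = 4.5 dB of make-up.

4.5 dB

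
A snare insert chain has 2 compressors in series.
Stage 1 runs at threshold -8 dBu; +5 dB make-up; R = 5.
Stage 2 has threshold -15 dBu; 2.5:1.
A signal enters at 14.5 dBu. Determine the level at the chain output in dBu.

-8.4 dBu

Stage 1: overshoot 22.5 dB → 22.5/5 = 4.5 dB → -3.5 dBu; +5 dB make-up → 1.5 dBu.
Stage 2: 16.5 dB above -15 dBu, reduced 2.5:1 to 6.6 dB above → -8.4 dBu.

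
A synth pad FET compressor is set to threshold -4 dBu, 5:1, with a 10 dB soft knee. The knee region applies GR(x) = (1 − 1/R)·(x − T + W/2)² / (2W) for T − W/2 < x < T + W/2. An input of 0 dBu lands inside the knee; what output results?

x − T + W/2 = 0 − (-4) + 5 = 9.
GR = (1 − 1/5) × 9² / 20 = 0.8 × 81 / 20 = 3.24 dB.
Output = 0 − 3.24 = -3.24 dBu.

-3.24 dBu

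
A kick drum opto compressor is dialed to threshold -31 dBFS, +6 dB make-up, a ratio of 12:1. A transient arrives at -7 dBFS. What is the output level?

-23 dBFS

-7 dBFS sits 24 dB over threshold.
The 24 dB excess becomes 2 dB after 12:1 reduction.
So the level is -31 + 2 = -29 dBFS; make-up adds 6 dB, giving -23 dBFS.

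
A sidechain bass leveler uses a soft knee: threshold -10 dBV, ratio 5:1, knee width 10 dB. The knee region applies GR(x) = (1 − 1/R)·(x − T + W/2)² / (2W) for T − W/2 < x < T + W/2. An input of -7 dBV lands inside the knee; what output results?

-9.56 dBV

x − T + W/2 = -7 − (-10) + 5 = 8.
GR = (1 − 1/5) × 8² / 20 = 0.8 × 64 / 20 = 2.56 dB.
Output = -7 − 2.56 = -9.56 dBV.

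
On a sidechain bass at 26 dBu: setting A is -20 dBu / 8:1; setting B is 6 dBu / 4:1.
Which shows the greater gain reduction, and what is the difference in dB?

A: overshoot 46 dB → output overshoot 5.75 dB → GR 40.25 dB.
B: overshoot 20 dB → output overshoot 5 dB → GR 15 dB.
A applies 25.25 dB more gain reduction.

A, by 25.25 dB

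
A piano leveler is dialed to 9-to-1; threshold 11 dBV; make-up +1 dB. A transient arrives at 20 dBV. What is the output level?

13 dBV

The input is 9 dB above the 11 dBV threshold.
9:1 compression reduces that to 9/9 = 1 dB over.
That puts the output at 12 dBV; make-up adds 1 dB, giving 13 dBV.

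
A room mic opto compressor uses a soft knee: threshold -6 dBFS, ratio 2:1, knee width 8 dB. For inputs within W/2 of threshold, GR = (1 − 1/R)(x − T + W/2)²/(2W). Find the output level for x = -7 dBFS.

x − T + W/2 = -7 − (-6) + 4 = 3.
GR = (1 − 1/2) × 3² / 16 = 0.5 × 9 / 16 = 0.28125 dB.
Output = -7 − 0.28125 = -7.28125 dBFS.

-7.28125 dBFS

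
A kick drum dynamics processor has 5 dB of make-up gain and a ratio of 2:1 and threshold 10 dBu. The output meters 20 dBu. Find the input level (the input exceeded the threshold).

Stripping the +5 dB make-up gives 15 dBu at the gain stage.
That's 5 dB above the 10 dBu threshold.
Undo the ratio: input overshoot = 5 × 2 = 10 dB, giving input = 20 dBu.

20 dBu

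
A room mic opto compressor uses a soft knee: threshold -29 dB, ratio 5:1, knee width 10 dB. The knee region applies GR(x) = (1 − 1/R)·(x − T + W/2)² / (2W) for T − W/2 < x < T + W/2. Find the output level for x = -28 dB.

-29.44 dB

x − T + W/2 = -28 − (-29) + 5 = 6.
GR = (1 − 1/5) × 6² / 20 = 0.8 × 36 / 20 = 1.44 dB.
Output = -28 − 1.44 = -29.44 dB.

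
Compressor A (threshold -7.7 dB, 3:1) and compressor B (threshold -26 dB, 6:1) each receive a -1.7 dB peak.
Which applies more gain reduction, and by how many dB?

A: GR = 6 − 6/3 = 4 dB.
B: GR = 24.3 − 24.3/6 = 20.25 dB.
Difference: 16.25 dB in favour of B.

B, by 16.25 dB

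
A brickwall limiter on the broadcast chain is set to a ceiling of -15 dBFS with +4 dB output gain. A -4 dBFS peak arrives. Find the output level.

-11 dBFS

The limiter clamps the peak to its -15 dBFS ceiling.
Output gain then adds 4 dB: -15 + 4 = -11 dBFS.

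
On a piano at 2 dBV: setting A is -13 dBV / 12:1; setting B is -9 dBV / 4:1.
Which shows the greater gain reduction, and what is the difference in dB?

A: overshoot 15 dB → output overshoot 1.25 dB → GR 13.75 dB.
B: overshoot 11 dB → output overshoot 2.75 dB → GR 8.25 dB.
Difference: 5.5 dB in favour of A.

A, by 5.5 dB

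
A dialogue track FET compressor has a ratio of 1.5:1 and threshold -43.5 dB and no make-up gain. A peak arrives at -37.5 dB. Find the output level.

-39.5 dB

The input is 6 dB above the -43.5 dB threshold.
At 1.5:1 the overshoot is divided by 1.5, leaving 4 dB above threshold.
So the level is -43.5 + 4 = -39.5 dB.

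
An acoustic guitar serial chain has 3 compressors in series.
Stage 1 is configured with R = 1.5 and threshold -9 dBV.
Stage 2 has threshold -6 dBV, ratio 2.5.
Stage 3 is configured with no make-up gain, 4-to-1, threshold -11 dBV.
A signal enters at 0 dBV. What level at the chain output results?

Stage 1: 9 dB above -9 dBV, reduced 1.5:1 to 6 dB above → -3 dBV.
Stage 2: 3 dB above -6 dBV, reduced 2.5:1 to 1.2 dB above → -4.8 dBV.
Stage 3: 6.2 dB above -11 dBV, reduced 4:1 to 1.55 dB above → -9.45 dBV.

-9.45 dBV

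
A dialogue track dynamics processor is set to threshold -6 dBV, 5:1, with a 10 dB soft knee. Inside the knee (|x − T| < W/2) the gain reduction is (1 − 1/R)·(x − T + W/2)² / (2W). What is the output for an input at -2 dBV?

x − T + W/2 = -2 − (-6) + 5 = 9.
GR = (1 − 1/5) × 9² / 20 = 0.8 × 81 / 20 = 3.24 dB.
Output = -2 − 3.24 = -5.24 dBV.

-5.24 dBV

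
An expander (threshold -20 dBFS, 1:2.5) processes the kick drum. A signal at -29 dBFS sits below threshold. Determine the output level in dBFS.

-42.5 dBFS

Undershoot = (-20) − (-29) = 9 dB.
At 1:2.5, that expands to 22.5 dB under threshold.
Output = -20 − 22.5 = -42.5 dBFS.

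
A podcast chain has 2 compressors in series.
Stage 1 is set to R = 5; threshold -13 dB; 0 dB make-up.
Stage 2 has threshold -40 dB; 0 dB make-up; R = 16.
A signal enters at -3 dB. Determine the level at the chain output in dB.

Stage 1: overshoot 10 dB → 10/5 = 2 dB → -11 dB.
Stage 2: overshoot 29 dB → 29/16 = 1.8125 dB → -38.1875 dB.

-38.1875 dB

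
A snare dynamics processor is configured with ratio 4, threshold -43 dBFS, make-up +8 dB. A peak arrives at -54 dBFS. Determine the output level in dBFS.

-54 dBFS is 11 dB below the -43 dBFS threshold, so no gain reduction is applied.
Make-up gain adds 8 dB: -54 + 8 = -46 dBFS.

-46 dBFS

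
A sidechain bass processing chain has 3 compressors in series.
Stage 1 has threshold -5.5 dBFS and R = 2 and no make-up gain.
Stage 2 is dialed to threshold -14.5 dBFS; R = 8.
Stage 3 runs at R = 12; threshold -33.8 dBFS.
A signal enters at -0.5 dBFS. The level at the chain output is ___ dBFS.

Stage 1: -0.5 dBFS is 5 dB over -5.5 dBFS; at 2:1 that becomes 2.5 dB over, giving -3 dBFS.
Stage 2: 11.5 dB above -14.5 dBFS, reduced 8:1 to 1.4375 dB above → -13.0625 dBFS.
Stage 3: overshoot 20.7375 dB → 20.7375/12 = 1.728125 dB → -32.071875 dBFS.

-32.071875 dBFS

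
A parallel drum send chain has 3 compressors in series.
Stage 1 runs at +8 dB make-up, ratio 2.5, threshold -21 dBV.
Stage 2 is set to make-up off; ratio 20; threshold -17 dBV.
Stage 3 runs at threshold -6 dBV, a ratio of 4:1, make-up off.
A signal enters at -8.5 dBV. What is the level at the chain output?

Stage 1: -8.5 dBV is 12.5 dB over -21 dBV; at 2.5:1 that becomes 5 dB over, giving -16 dBV; +8 dB make-up → -8 dBV.
Stage 2: -8 dBV is 9 dB over -17 dBV; at 20:1 that becomes 0.45 dB over, giving -16.55 dBV.
Stage 3: below threshold (-16.55 ≤ -6); passes unchanged; output -16.55 dBV.

-16.55 dBV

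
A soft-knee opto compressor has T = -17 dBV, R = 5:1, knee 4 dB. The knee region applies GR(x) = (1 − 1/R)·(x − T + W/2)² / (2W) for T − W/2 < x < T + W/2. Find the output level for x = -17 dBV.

x − T + W/2 = -17 − (-17) + 2 = 2.
GR = (1 − 1/5) × 2² / 8 = 0.8 × 4 / 8 = 0.4 dB.
Output = -17 − 0.4 = -17.4 dBV.

-17.4 dBV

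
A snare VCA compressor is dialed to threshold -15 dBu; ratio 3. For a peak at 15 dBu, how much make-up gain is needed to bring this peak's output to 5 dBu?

10 dB

Without make-up, output = threshold + overshoot/3 = -15 + 10 = -5 dBu.
Gap to target: 10 dB.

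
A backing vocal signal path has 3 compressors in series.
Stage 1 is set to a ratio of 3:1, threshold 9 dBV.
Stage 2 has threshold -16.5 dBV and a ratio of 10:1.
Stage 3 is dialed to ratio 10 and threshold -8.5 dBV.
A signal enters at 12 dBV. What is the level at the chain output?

Stage 1: 3 dB above 9 dBV, reduced 3:1 to 1 dB above → 10 dBV.
Stage 2: 26.5 dB above -16.5 dBV, reduced 10:1 to 2.65 dB above → -13.85 dBV.
Stage 3: -13.85 dBV ≤ -8.5 dBV, so stage 3 doesn't engage; output -13.85 dBV.

-13.85 dBV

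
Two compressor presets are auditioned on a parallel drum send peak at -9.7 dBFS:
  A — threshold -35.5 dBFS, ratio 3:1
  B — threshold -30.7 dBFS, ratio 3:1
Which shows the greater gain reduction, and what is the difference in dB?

A, by 3.2 dB

A: GR = 25.8 − 25.8/3 = 17.2 dB.
B: GR = 21 − 21/3 = 14 dB.
A reduces 3.2 dB more.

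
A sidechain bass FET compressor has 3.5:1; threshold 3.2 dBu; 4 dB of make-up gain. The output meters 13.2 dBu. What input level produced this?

24.2 dBu

Remove make-up: 13.2 − 4 = 9.2 dBu.
That's 6 dB above the 3.2 dBu threshold.
Undo the ratio: input overshoot = 6 × 3.5 = 21 dB, giving input = 24.2 dBu.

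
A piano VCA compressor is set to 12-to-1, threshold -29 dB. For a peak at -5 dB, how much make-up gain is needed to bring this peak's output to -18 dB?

9 dB

Without make-up, output = threshold + overshoot/12 = -29 + 2 = -27 dB.
Gap to target: 9 dB.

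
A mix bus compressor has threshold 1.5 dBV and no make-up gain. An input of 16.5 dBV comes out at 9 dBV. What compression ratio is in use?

2:1

Input overshoot = 16.5 − 1.5 = 15 dB; output overshoot = 9 − 1.5 = 7.5 dB.
Ratio = 15 / 7.5 = 2.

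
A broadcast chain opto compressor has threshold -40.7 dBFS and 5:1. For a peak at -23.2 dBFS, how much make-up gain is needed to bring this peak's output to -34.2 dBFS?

The peak compresses to -40.7 + 17.5/5 = -37.2 dBFS.
To reach -34.2 dBFS requires -34.2 − (-37.2) = 3 dB of make-up.

3 dB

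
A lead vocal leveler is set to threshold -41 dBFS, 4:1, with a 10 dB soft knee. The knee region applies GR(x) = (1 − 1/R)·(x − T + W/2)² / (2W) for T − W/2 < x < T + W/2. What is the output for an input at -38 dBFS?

x − T + W/2 = -38 − (-41) + 5 = 8.
GR = (1 − 1/4) × 8² / 20 = 0.75 × 64 / 20 = 2.4 dB.
Output = -38 − 2.4 = -40.4 dBFS.

-40.4 dBFS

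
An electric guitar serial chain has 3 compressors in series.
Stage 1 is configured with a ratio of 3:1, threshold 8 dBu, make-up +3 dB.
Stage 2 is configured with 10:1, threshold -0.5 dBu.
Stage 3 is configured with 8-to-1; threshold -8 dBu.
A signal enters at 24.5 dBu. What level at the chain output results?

-6.85 dBu

Stage 1: 16.5 dB above 8 dBu, reduced 3:1 to 5.5 dB above → 13.5 dBu; +3 dB make-up → 16.5 dBu.
Stage 2: overshoot 17 dB → 17/10 = 1.7 dB → 1.2 dBu.
Stage 3: 1.2 dBu is 9.2 dB over -8 dBu; at 8:1 that becomes 1.15 dB over, giving -6.85 dBu.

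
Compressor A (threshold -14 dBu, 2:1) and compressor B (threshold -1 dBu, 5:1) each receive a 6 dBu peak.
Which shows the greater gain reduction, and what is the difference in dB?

A: GR = 20 − 20/2 = 10 dB.
B: GR = 7 − 7/5 = 5.6 dB.
A applies 4.4 dB more gain reduction.

A, by 4.4 dB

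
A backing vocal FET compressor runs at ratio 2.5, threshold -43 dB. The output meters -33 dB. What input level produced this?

-18 dB

That's 10 dB above the -43 dB threshold.
Undo the ratio: input overshoot = 10 × 2.5 = 25 dB, giving input = -18 dB.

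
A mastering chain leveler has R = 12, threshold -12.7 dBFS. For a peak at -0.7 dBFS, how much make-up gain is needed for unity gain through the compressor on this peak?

The peak compresses to -12.7 + 12/12 = -11.7 dBFS.
To reach -0.7 dBFS requires -0.7 − (-11.7) = 11 dB of make-up.

11 dB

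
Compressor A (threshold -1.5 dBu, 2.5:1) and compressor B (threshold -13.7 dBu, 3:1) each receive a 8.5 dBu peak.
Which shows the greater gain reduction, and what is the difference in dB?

A: overshoot 10 dB → output overshoot 4 dB → GR 6 dB.
B: overshoot 22.2 dB → output overshoot 7.4 dB → GR 14.8 dB.
B reduces 8.8 dB more.

B, by 8.8 dB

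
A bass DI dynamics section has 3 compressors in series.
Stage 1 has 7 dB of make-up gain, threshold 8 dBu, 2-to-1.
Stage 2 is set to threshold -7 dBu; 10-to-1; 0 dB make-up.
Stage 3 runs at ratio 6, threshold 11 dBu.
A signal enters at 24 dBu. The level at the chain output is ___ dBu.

Stage 1: 24 dBu is 16 dB over 8 dBu; at 2:1 that becomes 8 dB over, giving 16 dBu; +7 dB make-up → 23 dBu.
Stage 2: 23 dBu is 30 dB over -7 dBu; at 10:1 that becomes 3 dB over, giving -4 dBu.
Stage 3: -4 dBu is at or below the 11 dBu threshold — no compression; output -4 dBu.

-4 dBu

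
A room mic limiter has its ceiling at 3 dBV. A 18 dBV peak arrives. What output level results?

A brickwall limiter is an ∞:1 compressor: any input above the ceiling is clamped to 3 dBV.

3 dBV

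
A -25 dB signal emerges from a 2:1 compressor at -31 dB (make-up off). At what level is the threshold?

Gain reduction = -25 − (-31) = 6 dB; output overshoot = GR / (R − 1) = 6 / 1 = 6 dB.
Threshold = output − output overshoot = -31 − 6 = -37 dB.

-37 dB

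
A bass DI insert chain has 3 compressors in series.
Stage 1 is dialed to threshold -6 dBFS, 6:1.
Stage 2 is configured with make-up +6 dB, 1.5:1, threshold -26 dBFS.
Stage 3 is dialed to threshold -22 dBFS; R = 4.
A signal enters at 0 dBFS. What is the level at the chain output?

Stage 1: 6 dB above -6 dBFS, reduced 6:1 to 1 dB above → -5 dBFS.
Stage 2: overshoot 21 dB → 21/1.5 = 14 dB → -12 dBFS; +6 dB make-up → -6 dBFS.
Stage 3: 16 dB above -22 dBFS, reduced 4:1 to 4 dB above → -18 dBFS.

-18 dBFS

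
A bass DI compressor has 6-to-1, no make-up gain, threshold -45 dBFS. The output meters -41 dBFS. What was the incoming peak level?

That's 4 dB above the -45 dBFS threshold.
Input overshoot = R × output overshoot = 24 dB → input = -45 + 24 = -21 dBFS.

-21 dBFS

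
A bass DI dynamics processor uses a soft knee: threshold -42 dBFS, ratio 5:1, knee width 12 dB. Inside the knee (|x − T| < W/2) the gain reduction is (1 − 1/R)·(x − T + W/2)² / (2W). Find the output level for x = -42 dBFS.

-43.2 dBFS

x − T + W/2 = -42 − (-42) + 6 = 6.
GR = (1 − 1/5) × 6² / 24 = 0.8 × 36 / 24 = 1.2 dB.
Output = -42 − 1.2 = -43.2 dBFS.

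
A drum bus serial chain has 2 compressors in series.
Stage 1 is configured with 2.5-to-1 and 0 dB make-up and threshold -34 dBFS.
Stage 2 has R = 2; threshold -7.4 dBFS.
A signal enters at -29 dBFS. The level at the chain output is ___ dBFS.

-32 dBFS

Stage 1: overshoot 5 dB → 5/2.5 = 2 dB → -32 dBFS.
Stage 2: -32 dBFS is at or below the -7.4 dBFS threshold — no compression; output -32 dBFS.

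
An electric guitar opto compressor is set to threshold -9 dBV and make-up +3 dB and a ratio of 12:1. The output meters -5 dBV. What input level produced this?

3 dBV

Remove make-up: -5 − 3 = -8 dBV.
The compressed level sits -8 − (-9) = 1 dB over threshold.
Undo the ratio: input overshoot = 1 × 12 = 12 dB, giving input = 3 dBV.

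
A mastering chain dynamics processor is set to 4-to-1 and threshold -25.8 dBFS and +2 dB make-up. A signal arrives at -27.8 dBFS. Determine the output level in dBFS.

-27.8 dBFS is 2 dB below the -25.8 dBFS threshold, so no gain reduction is applied.
Make-up gain adds 2 dB: -27.8 + 2 = -25.8 dBFS.

-25.8 dBFS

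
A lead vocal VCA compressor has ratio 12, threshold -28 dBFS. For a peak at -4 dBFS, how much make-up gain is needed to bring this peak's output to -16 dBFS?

10 dB

Overshoot 24 dB → 24/12 = 2 dB after compression, so the compressed level is -28 + 2 = -26 dBFS.
Make-up = target − compressed = -16 − (-26) = 10 dB.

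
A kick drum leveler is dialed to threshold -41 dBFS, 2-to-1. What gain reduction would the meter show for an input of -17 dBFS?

The signal is 24 dB above threshold.
A 2:1 ratio leaves 12 dB of that excess.
So the signal is attenuated by 24 − 12 = 12 dB.

12 dB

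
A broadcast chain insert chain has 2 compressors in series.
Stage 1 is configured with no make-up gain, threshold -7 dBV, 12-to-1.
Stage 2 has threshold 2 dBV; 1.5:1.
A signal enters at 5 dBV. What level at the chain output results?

Stage 1: 5 dBV is 12 dB over -7 dBV; at 12:1 that becomes 1 dB over, giving -6 dBV.
Stage 2: below threshold (-6 ≤ 2); passes unchanged; output -6 dBV.

-6 dBV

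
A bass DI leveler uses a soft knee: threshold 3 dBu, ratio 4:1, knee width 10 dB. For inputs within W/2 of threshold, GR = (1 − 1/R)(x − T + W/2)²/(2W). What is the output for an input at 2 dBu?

1.4 dBu

x − T + W/2 = 2 − 3 + 5 = 4.
GR = (1 − 1/4) × 4² / 20 = 0.75 × 16 / 20 = 0.6 dB.
Output = 2 − 0.6 = 1.4 dBu.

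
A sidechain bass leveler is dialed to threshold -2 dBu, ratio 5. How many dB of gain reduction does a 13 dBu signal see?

12 dB

The signal is 15 dB above threshold.
A 5:1 ratio leaves 3 dB of that excess.
Gain reduction = 15 − 3 = 12 dB.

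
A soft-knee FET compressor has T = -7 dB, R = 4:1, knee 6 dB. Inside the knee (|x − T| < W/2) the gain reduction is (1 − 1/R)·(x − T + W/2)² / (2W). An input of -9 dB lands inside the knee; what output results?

-9.0625 dB

x − T + W/2 = -9 − (-7) + 3 = 1.
GR = (1 − 1/4) × 1² / 12 = 0.75 × 1 / 12 = 0.0625 dB.
Output = -9 − 0.0625 = -9.0625 dB.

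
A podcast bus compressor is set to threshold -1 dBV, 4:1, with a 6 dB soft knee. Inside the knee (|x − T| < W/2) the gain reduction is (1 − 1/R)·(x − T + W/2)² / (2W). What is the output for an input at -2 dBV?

-2.25 dBV

x − T + W/2 = -2 − (-1) + 3 = 2.
GR = (1 − 1/4) × 2² / 12 = 0.75 × 4 / 12 = 0.25 dB.
Output = -2 − 0.25 = -2.25 dBV.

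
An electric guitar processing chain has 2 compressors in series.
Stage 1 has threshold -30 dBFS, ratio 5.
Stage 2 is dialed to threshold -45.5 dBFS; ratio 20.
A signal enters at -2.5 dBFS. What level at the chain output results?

-44.45 dBFS

Stage 1: overshoot 27.5 dB → 27.5/5 = 5.5 dB → -24.5 dBFS.
Stage 2: -24.5 dBFS is 21 dB over -45.5 dBFS; at 20:1 that becomes 1.05 dB over, giving -44.45 dBFS.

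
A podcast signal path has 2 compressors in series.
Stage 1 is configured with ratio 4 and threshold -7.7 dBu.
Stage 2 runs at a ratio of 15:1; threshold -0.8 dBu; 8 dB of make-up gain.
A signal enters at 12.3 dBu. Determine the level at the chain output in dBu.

Stage 1: overshoot 20 dB → 20/4 = 5 dB → -2.7 dBu.
Stage 2: -2.7 dBu ≤ -0.8 dBu, so stage 2 doesn't engage; make-up brings it to 5.3 dBu.

5.3 dBu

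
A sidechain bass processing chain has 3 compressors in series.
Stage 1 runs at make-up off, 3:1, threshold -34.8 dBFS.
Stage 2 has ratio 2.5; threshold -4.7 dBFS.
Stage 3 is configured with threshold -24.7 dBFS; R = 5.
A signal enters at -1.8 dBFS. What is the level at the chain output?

-24.52 dBFS

Stage 1: 33 dB above -34.8 dBFS, reduced 3:1 to 11 dB above → -23.8 dBFS.
Stage 2: -23.8 dBFS is at or below the -4.7 dBFS threshold — no compression; output -23.8 dBFS.
Stage 3: 0.9 dB above -24.7 dBFS, reduced 5:1 to 0.18 dB above → -24.52 dBFS.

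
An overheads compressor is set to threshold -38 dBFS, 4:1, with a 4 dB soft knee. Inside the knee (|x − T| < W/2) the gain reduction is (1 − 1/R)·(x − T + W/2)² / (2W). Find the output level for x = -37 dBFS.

x − T + W/2 = -37 − (-38) + 2 = 3.
GR = (1 − 1/4) × 3² / 8 = 0.75 × 9 / 8 = 0.84375 dB.
Output = -37 − 0.84375 = -37.84375 dBFS.

-37.84375 dBFS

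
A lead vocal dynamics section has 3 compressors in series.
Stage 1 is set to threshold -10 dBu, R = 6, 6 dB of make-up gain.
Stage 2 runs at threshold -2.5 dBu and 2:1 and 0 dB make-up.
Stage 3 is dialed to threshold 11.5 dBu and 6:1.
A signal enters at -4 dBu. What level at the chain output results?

Stage 1: overshoot 6 dB → 6/6 = 1 dB → -9 dBu; +6 dB make-up → -3 dBu.
Stage 2: below threshold (-3 ≤ -2.5); passes unchanged; output -3 dBu.
Stage 3: -3 dBu is at or below the 11.5 dBu threshold — no compression; output -3 dBu.

-3 dBu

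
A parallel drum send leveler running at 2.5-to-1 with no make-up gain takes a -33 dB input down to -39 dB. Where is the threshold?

-43 dB

Gain reduction = -33 − (-39) = 6 dB; output overshoot = GR / (R − 1) = 6 / 1.5 = 4 dB.
Threshold = output − output overshoot = -39 − 4 = -43 dB.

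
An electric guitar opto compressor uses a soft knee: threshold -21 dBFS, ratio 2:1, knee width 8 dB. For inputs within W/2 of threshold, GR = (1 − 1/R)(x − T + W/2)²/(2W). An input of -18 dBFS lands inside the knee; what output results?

x − T + W/2 = -18 − (-21) + 4 = 7.
GR = (1 − 1/2) × 7² / 16 = 0.5 × 49 / 16 = 1.53125 dB.
Output = -18 − 1.53125 = -19.53125 dBFS.

-19.53125 dBFS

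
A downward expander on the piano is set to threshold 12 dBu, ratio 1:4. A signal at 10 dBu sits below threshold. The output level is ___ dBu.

4 dBu

The input is 2 dB below the 12 dBu threshold.
A 1:4 expander multiplies undershoot by 4: 2 × 4 = 8 dB below threshold.
Output = 12 − 8 = 4 dBu.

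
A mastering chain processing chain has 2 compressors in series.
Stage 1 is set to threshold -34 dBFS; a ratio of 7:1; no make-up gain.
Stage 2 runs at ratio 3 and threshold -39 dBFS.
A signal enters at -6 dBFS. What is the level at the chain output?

Stage 1: -6 dBFS is 28 dB over -34 dBFS; at 7:1 that becomes 4 dB over, giving -30 dBFS.
Stage 2: overshoot 9 dB → 9/3 = 3 dB → -36 dBFS.

-36 dBFS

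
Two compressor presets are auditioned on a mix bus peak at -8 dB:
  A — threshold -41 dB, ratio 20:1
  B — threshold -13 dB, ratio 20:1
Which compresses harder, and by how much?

A, by 26.6 dB

A: GR = 33 − 33/20 = 31.35 dB.
B: GR = 5 − 5/20 = 4.75 dB.
A reduces 26.6 dB more.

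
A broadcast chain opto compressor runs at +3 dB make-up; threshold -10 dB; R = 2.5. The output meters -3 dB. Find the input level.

0 dB

Before make-up, the level was -3 − 3 = -6 dB.
Post-compression overshoot = -6 − (-10) = 4 dB.
Input overshoot = R × output overshoot = 10 dB → input = -10 + 10 = 0 dB.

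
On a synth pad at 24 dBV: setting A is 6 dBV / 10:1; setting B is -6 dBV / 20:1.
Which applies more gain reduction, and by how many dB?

A: GR = 18 − 18/10 = 16.2 dB.
B: GR = 30 − 30/20 = 28.5 dB.
B applies 12.3 dB more gain reduction.

B, by 12.3 dB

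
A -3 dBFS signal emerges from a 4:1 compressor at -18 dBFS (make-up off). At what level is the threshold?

Input is 20 dB above T (since output overshoot × R = input overshoot: (-18 − T)·4 = -3 − T gives T = -23 dBFS).
Check: -23 + (-3 − (-23))/4 = -23 + 5 = -18 dBFS. ✓

-23 dBFS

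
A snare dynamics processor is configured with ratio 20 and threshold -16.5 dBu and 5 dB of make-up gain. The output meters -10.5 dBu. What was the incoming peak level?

Before make-up, the level was -10.5 − 5 = -15.5 dBu.
The compressed level sits -15.5 − (-16.5) = 1 dB over threshold.
Before 20:1 compression the overshoot was 1 × 20 = 20 dB, so input = -16.5 + 20 = 3.5 dBu.

3.5 dBu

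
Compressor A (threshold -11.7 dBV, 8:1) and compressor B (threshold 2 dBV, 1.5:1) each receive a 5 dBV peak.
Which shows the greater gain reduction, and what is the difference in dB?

A, by 13.6125 dB

A: GR = 16.7 − 16.7/8 = 14.6125 dB.
B: GR = 3 − 3/1.5 = 1 dB.
A applies 13.6125 dB more gain reduction.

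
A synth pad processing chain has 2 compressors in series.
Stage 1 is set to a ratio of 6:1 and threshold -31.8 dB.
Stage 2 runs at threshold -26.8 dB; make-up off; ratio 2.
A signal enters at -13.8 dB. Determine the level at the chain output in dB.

Stage 1: 18 dB above -31.8 dB, reduced 6:1 to 3 dB above → -28.8 dB.
Stage 2: below threshold (-28.8 ≤ -26.8); passes unchanged; output -28.8 dB.

-28.8 dB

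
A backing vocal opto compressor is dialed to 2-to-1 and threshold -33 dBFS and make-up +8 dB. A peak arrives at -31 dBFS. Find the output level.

Overshoot: -31 − (-33) = 2 dB.
The 2 dB excess becomes 1 dB after 2:1 reduction.
That puts the output at -32 dBFS; make-up adds 8 dB, giving -24 dBFS.

-24 dBFS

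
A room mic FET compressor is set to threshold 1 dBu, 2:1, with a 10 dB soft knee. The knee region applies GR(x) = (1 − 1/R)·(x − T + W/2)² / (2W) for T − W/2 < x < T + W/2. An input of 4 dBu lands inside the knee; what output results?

2.4 dBu

x − T + W/2 = 4 − 1 + 5 = 8.
GR = (1 − 1/2) × 8² / 20 = 0.5 × 64 / 20 = 1.6 dB.
Output = 4 − 1.6 = 2.4 dBu.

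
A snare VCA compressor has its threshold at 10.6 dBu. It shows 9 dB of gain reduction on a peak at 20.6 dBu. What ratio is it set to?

10:1

Input overshoot = 20.6 − 10.6 = 10 dB.
Output overshoot = 10 − 9 = 1 dB.
Ratio = input overshoot / output overshoot = 10 / 1 = 10.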